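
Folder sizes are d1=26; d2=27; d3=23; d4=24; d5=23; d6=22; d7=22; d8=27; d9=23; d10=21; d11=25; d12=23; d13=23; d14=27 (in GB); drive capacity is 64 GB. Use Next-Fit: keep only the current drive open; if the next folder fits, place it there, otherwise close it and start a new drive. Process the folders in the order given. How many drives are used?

d1 (26 GB) → drive 1 (remaining 38 GB)
d2 (27 GB) → drive 1 (remaining 11 GB)
d3 (23 GB) → drive 2 (remaining 41 GB)
d4 (24 GB) → drive 2 (remaining 17 GB)
d5 (23 GB) → drive 3 (remaining 41 GB)
d6 (22 GB) → drive 3 (remaining 19 GB)
d7 (22 GB) → drive 4 (remaining 42 GB)
d8 (27 GB) → drive 4 (remaining 15 GB)
d9 (23 GB) → drive 5 (remaining 41 GB)
d10 (21 GB) → drive 5 (remaining 20 GB)
d11 (25 GB) → drive 6 (remaining 39 GB)
d12 (23 GB) → drive 6 (remaining 16 GB)
d13 (23 GB) → drive 7 (remaining 41 GB)
d14 (27 GB) → drive 7 (remaining 14 GB)

7 drives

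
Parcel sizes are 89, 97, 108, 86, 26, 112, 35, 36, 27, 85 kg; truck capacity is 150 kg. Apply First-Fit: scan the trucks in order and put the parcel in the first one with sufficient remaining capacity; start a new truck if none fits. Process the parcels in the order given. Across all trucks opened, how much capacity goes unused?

199

truck 1: place 89 kg, 61 kg left
truck 2: place 97 kg, 53 kg left
truck 3: place 108 kg, 42 kg left
truck 4: place 86 kg, 64 kg left
truck 1: place 26 kg, 35 kg left
truck 5: place 112 kg, 38 kg left
truck 1: place 35 kg, 0 kg left
truck 2: place 36 kg, 17 kg left
truck 3: place 27 kg, 15 kg left
truck 6: place 85 kg, 65 kg left
6 trucks × 150 kg = 900 kg; used 701 kg; unused 199 kg.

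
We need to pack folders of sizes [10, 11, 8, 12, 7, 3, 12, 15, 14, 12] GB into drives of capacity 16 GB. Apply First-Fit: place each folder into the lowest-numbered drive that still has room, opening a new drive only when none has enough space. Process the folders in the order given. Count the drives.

drive 1: place 10 GB, 6 GB left
drive 2: place 11 GB, 5 GB left
drive 3: place 8 GB, 8 GB left
drive 4: place 12 GB, 4 GB left
drive 3: place 7 GB, 1 GB left
drive 1: place 3 GB, 3 GB left
drive 5: place 12 GB, 4 GB left
drive 6: place 15 GB, 1 GB left
drive 7: place 14 GB, 2 GB left
drive 8: place 12 GB, 4 GB left

8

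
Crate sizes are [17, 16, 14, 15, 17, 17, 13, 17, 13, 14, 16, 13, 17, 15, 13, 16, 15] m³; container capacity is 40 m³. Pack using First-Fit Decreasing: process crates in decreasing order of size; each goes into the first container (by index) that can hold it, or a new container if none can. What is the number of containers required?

8 containers

Sorted descending: 17, 17, 17, 17, 17, 16, 16, 16, 15, 15, 15, 14, 14, 13, 13, 13, 13.
17 m³ → container 1 (remaining 23 m³)
17 m³ → container 1 (remaining 6 m³)
17 m³ → container 2 (remaining 23 m³)
17 m³ → container 2 (remaining 6 m³)
17 m³ → container 3 (remaining 23 m³)
16 m³ → container 3 (remaining 7 m³)
16 m³ → container 4 (remaining 24 m³)
16 m³ → container 4 (remaining 8 m³)
15 m³ → container 5 (remaining 25 m³)
15 m³ → container 5 (remaining 10 m³)
15 m³ → container 6 (remaining 25 m³)
14 m³ → container 6 (remaining 11 m³)
14 m³ → container 7 (remaining 26 m³)
13 m³ → container 7 (remaining 13 m³)
13 m³ → container 7 (remaining 0 m³)
13 m³ → container 8 (remaining 27 m³)
13 m³ → container 8 (remaining 14 m³)
Final containers: [17,17] [17,17] [17,16] [16,16] [15,15] [15,14] [14,13,13] [13,13].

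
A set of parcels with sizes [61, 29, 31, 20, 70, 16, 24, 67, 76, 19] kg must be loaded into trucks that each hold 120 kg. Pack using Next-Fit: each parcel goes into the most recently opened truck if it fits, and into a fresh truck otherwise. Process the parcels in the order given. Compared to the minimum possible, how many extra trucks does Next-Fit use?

1

Next-Fit: [61,29] [31,20] [70,16,24] [67] [76,19] → 5 trucks.
Total size 413 kg; any packing needs at least ⌈413/120⌉ = 4 trucks.
An optimal packing achieves that bound: [76,31] [70,29,20] [67,24,19] [61,16] → 4 trucks.
Excess: 5 − 4 = 1.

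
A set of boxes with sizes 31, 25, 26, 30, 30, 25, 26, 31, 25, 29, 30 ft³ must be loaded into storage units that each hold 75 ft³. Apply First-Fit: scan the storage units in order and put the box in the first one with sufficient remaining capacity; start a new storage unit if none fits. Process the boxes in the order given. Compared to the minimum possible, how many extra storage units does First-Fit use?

1

First-Fit: [31,25] [26,30] [30,25] [26,31] [25,29] [30] → 6 storage units.
Total size 308 ft³; any packing needs at least ⌈308/75⌉ = 5 storage units.
An optimal packing achieves that bound: [31,31] [30,30] [30,29] [26,26] [25,25,25] → 5 storage units.
Excess: 6 − 5 = 1.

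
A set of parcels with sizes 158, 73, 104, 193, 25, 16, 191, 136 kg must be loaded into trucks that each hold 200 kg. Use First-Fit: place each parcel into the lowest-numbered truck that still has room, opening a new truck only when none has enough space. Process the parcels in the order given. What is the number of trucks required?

truck 1: place 158 kg, 42 kg left
truck 2: place 73 kg, 127 kg left
truck 2: place 104 kg, 23 kg left
truck 3: place 193 kg, 7 kg left
truck 1: place 25 kg, 17 kg left
truck 1: place 16 kg, 1 kg left
truck 4: place 191 kg, 9 kg left
truck 5: place 136 kg, 64 kg left

5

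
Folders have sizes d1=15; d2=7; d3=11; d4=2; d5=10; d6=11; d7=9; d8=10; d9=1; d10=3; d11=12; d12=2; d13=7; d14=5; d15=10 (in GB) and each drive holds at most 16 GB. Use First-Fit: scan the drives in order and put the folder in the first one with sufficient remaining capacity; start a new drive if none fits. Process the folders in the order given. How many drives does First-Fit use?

9

d1 (15 GB) → drive 1 (remaining 1 GB)
d2 (7 GB) → drive 2 (remaining 9 GB)
d3 (11 GB) → drive 3 (remaining 5 GB)
d4 (2 GB) → drive 2 (remaining 7 GB)
d5 (10 GB) → drive 4 (remaining 6 GB)
d6 (11 GB) → drive 5 (remaining 5 GB)
d7 (9 GB) → drive 6 (remaining 7 GB)
d8 (10 GB) → drive 7 (remaining 6 GB)
d9 (1 GB) → drive 1 (remaining 0 GB)
d10 (3 GB) → drive 2 (remaining 4 GB)
d11 (12 GB) → drive 8 (remaining 4 GB)
d12 (2 GB) → drive 2 (remaining 2 GB)
d13 (7 GB) → drive 6 (remaining 0 GB)
d14 (5 GB) → drive 3 (remaining 0 GB)
d15 (10 GB) → drive 9 (remaining 6 GB)
Final drives: [15,1] [7,2,3,2] [11,5] [10] [11] [9,7] [10] [12] [10].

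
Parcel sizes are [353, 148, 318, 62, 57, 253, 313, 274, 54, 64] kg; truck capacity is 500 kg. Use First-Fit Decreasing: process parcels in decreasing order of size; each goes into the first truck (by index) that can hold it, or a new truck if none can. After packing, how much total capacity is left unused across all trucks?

604

Sorted descending: 353, 318, 313, 274, 253, 148, 64, 62, 57, 54.
truck 1: place 353 kg, 147 kg left
truck 2: place 318 kg, 182 kg left
truck 3: place 313 kg, 187 kg left
truck 4: place 274 kg, 226 kg left
truck 5: place 253 kg, 247 kg left
truck 2: place 148 kg, 34 kg left
truck 1: place 64 kg, 83 kg left
truck 1: place 62 kg, 21 kg left
truck 3: place 57 kg, 130 kg left
truck 3: place 54 kg, 76 kg left
5 trucks × 500 kg = 2500 kg; used 1896 kg; unused 604 kg.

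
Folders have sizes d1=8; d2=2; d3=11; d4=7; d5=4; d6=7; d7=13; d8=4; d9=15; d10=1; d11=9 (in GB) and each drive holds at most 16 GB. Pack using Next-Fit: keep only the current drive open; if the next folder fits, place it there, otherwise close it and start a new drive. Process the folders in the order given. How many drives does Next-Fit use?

drive 1: place d1 (8 GB), 8 GB left
drive 1: place d2 (2 GB), 6 GB left
drive 2: place d3 (11 GB), 5 GB left
drive 3: place d4 (7 GB), 9 GB left
drive 3: place d5 (4 GB), 5 GB left
drive 4: place d6 (7 GB), 9 GB left
drive 5: place d7 (13 GB), 3 GB left
drive 6: place d8 (4 GB), 12 GB left
drive 7: place d9 (15 GB), 1 GB left
drive 7: place d10 (1 GB), 0 GB left
drive 8: place d11 (9 GB), 7 GB left

8 drives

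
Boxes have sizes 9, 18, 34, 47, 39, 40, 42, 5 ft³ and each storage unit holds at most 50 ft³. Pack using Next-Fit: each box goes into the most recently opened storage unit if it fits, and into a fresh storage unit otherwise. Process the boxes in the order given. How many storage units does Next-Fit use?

6 storage units

9 ft³ → storage unit 1 (remaining 41 ft³)
18 ft³ → storage unit 1 (remaining 23 ft³)
34 ft³ → storage unit 2 (remaining 16 ft³)
47 ft³ → storage unit 3 (remaining 3 ft³)
39 ft³ → storage unit 4 (remaining 11 ft³)
40 ft³ → storage unit 5 (remaining 10 ft³)
42 ft³ → storage unit 6 (remaining 8 ft³)
5 ft³ → storage unit 6 (remaining 3 ft³)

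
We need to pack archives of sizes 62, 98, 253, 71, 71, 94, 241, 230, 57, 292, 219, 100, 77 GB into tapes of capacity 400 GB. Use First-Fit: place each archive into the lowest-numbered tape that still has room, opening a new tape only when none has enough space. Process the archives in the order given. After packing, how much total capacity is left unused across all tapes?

tape 1: place 62 GB, 338 GB left
tape 1: place 98 GB, 240 GB left
tape 2: place 253 GB, 147 GB left
tape 1: place 71 GB, 169 GB left
tape 1: place 71 GB, 98 GB left
tape 1: place 94 GB, 4 GB left
tape 3: place 241 GB, 159 GB left
tape 4: place 230 GB, 170 GB left
tape 2: place 57 GB, 90 GB left
tape 5: place 292 GB, 108 GB left
tape 6: place 219 GB, 181 GB left
tape 3: place 100 GB, 59 GB left
tape 2: place 77 GB, 13 GB left
6 tapes × 400 GB = 2400 GB; used 1865 GB; unused 535 GB.

535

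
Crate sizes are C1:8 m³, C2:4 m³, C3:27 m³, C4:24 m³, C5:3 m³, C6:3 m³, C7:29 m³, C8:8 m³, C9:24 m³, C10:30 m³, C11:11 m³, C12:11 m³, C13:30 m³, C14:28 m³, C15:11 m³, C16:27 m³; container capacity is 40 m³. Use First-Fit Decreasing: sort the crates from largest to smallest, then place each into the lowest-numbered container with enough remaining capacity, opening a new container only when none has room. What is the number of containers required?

Sorted descending: 30, 30, 29, 28, 27, 27, 24, 24, 11, 11, 11, 8, 8, 4, 3, 3.
30 m³ → container 1 (remaining 10 m³)
30 m³ → container 2 (remaining 10 m³)
29 m³ → container 3 (remaining 11 m³)
28 m³ → container 4 (remaining 12 m³)
27 m³ → container 5 (remaining 13 m³)
27 m³ → container 6 (remaining 13 m³)
24 m³ → container 7 (remaining 16 m³)
24 m³ → container 8 (remaining 16 m³)
11 m³ → container 3 (remaining 0 m³)
11 m³ → container 4 (remaining 1 m³)
11 m³ → container 5 (remaining 2 m³)
8 m³ → container 1 (remaining 2 m³)
8 m³ → container 2 (remaining 2 m³)
4 m³ → container 6 (remaining 9 m³)
3 m³ → container 6 (remaining 6 m³)
3 m³ → container 6 (remaining 3 m³)
Final containers: [30,8] [30,8] [29,11] [28,11] [27,11] [27,4,3,3] [24] [24].

8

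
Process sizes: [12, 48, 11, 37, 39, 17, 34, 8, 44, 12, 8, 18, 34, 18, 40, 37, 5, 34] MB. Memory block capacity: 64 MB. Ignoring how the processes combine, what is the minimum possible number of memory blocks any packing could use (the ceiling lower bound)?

8 memory blocks

Total size = 12 + 48 + 11 + 37 + 39 + 17 + 34 + 8 + 44 + 12 + 8 + 18 + 34 + 18 + 40 + 37 + 5 + 34 = 456 MB.
⌈456 / 64⌉ = 8.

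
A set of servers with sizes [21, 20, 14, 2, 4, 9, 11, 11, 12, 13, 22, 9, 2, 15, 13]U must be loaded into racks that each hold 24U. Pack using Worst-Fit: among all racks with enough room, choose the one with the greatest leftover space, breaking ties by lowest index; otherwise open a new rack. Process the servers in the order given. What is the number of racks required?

9

Put 21U in rack 1; 3U remain.
Put 20U in rack 2; 4U remain.
Put 14U in rack 3; 10U remain.
Put 2U in rack 3; 8U remain.
Put 4U in rack 3; 4U remain.
Put 9U in rack 4; 15U remain.
Put 11U in rack 4; 4U remain.
Put 11U in rack 5; 13U remain.
Put 12U in rack 5; 1U remain.
Put 13U in rack 6; 11U remain.
Put 22U in rack 7; 2U remain.
Put 9U in rack 6; 2U remain.
Put 2U in rack 2; 2U remain.
Put 15U in rack 8; 9U remain.
Put 13U in rack 9; 11U remain.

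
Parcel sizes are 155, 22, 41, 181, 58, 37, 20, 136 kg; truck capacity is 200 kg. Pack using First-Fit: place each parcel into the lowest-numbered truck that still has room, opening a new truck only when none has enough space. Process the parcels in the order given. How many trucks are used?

4

Put 155 kg in truck 1; 45 kg remain.
Put 22 kg in truck 1; 23 kg remain.
Put 41 kg in truck 2; 159 kg remain.
Put 181 kg in truck 3; 19 kg remain.
Put 58 kg in truck 2; 101 kg remain.
Put 37 kg in truck 2; 64 kg remain.
Put 20 kg in truck 1; 3 kg remain.
Put 136 kg in truck 4; 64 kg remain.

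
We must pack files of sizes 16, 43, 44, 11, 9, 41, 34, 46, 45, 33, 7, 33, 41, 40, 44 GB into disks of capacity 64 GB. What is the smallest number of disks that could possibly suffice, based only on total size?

Total size = 16 + 43 + 44 + 11 + 9 + 41 + 34 + 46 + 45 + 33 + 7 + 33 + 41 + 40 + 44 = 487 GB.
⌈487 / 64⌉ = 8.

8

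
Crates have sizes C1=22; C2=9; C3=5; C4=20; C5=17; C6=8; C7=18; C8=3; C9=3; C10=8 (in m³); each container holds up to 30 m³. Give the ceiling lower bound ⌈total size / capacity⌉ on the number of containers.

Total size = 22 + 9 + 5 + 20 + 17 + 8 + 18 + 3 + 3 + 8 = 113 m³.
⌈113 / 30⌉ = 4.

4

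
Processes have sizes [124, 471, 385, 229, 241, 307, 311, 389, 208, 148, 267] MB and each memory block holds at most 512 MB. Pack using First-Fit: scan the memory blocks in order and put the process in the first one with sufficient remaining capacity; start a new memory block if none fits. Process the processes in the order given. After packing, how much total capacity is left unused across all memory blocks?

504

memory block 1: place 124 MB, 388 MB left
memory block 2: place 471 MB, 41 MB left
memory block 1: place 385 MB, 3 MB left
memory block 3: place 229 MB, 283 MB left
memory block 3: place 241 MB, 42 MB left
memory block 4: place 307 MB, 205 MB left
memory block 5: place 311 MB, 201 MB left
memory block 6: place 389 MB, 123 MB left
memory block 7: place 208 MB, 304 MB left
memory block 4: place 148 MB, 57 MB left
memory block 7: place 267 MB, 37 MB left
7 memory blocks × 512 MB = 3584 MB; used 3080 MB; unused 504 MB.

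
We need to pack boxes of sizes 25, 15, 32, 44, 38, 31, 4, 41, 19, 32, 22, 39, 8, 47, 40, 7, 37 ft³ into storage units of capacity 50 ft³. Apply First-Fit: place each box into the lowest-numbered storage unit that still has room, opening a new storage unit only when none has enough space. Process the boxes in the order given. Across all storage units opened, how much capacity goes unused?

119

25 ft³ → storage unit 1 (remaining 25 ft³)
15 ft³ → storage unit 1 (remaining 10 ft³)
32 ft³ → storage unit 2 (remaining 18 ft³)
44 ft³ → storage unit 3 (remaining 6 ft³)
38 ft³ → storage unit 4 (remaining 12 ft³)
31 ft³ → storage unit 5 (remaining 19 ft³)
4 ft³ → storage unit 1 (remaining 6 ft³)
41 ft³ → storage unit 6 (remaining 9 ft³)
19 ft³ → storage unit 5 (remaining 0 ft³)
32 ft³ → storage unit 7 (remaining 18 ft³)
22 ft³ → storage unit 8 (remaining 28 ft³)
39 ft³ → storage unit 9 (remaining 11 ft³)
8 ft³ → storage unit 2 (remaining 10 ft³)
47 ft³ → storage unit 10 (remaining 3 ft³)
40 ft³ → storage unit 11 (remaining 10 ft³)
7 ft³ → storage unit 2 (remaining 3 ft³)
37 ft³ → storage unit 12 (remaining 13 ft³)
12 storage units × 50 ft³ = 600 ft³; used 481 ft³; unused 119 ft³.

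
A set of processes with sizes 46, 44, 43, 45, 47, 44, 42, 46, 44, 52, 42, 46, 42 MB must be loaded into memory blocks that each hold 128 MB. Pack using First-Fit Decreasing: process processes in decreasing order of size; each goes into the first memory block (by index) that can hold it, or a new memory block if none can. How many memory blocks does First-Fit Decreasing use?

6

Sorted descending: 52, 47, 46, 46, 46, 45, 44, 44, 44, 43, 42, 42, 42.
memory block 1: place 52 MB, 76 MB left
memory block 1: place 47 MB, 29 MB left
memory block 2: place 46 MB, 82 MB left
memory block 2: place 46 MB, 36 MB left
memory block 3: place 46 MB, 82 MB left
memory block 3: place 45 MB, 37 MB left
memory block 4: place 44 MB, 84 MB left
memory block 4: place 44 MB, 40 MB left
memory block 5: place 44 MB, 84 MB left
memory block 5: place 43 MB, 41 MB left
memory block 6: place 42 MB, 86 MB left
memory block 6: place 42 MB, 44 MB left
memory block 6: place 42 MB, 2 MB left
Final memory blocks: [52,47] [46,46] [46,45] [44,44] [44,43] [42,42,42].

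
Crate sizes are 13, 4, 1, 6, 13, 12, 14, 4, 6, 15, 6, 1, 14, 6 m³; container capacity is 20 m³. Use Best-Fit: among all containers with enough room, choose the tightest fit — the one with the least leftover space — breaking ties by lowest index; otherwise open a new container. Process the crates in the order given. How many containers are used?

7 containers

13 m³ → container 1 (remaining 7 m³)
4 m³ → container 1 (remaining 3 m³)
1 m³ → container 1 (remaining 2 m³)
6 m³ → container 2 (remaining 14 m³)
13 m³ → container 2 (remaining 1 m³)
12 m³ → container 3 (remaining 8 m³)
14 m³ → container 4 (remaining 6 m³)
4 m³ → container 4 (remaining 2 m³)
6 m³ → container 3 (remaining 2 m³)
15 m³ → container 5 (remaining 5 m³)
6 m³ → container 6 (remaining 14 m³)
1 m³ → container 2 (remaining 0 m³)
14 m³ → container 6 (remaining 0 m³)
6 m³ → container 7 (remaining 14 m³)
Final containers: [13,4,1] [6,13,1] [12,6] [14,4] [15] [6,14] [6].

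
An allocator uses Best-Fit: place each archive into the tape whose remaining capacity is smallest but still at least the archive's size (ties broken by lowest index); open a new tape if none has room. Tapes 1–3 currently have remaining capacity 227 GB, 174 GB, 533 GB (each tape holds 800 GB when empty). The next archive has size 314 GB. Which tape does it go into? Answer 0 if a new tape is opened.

3

Tapes with room: tape 3 (533 GB).
Tightest fit is tape 3 with 533 GB free.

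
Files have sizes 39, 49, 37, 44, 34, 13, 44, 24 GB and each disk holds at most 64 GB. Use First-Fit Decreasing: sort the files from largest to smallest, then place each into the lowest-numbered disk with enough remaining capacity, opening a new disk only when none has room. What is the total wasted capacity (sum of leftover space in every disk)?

Sorted descending: 49, 44, 44, 39, 37, 34, 24, 13.
disk 1: place 49 GB, 15 GB left
disk 2: place 44 GB, 20 GB left
disk 3: place 44 GB, 20 GB left
disk 4: place 39 GB, 25 GB left
disk 5: place 37 GB, 27 GB left
disk 6: place 34 GB, 30 GB left
disk 4: place 24 GB, 1 GB left
disk 1: place 13 GB, 2 GB left
6 disks × 64 GB = 384 GB; used 284 GB; unused 100 GB.

100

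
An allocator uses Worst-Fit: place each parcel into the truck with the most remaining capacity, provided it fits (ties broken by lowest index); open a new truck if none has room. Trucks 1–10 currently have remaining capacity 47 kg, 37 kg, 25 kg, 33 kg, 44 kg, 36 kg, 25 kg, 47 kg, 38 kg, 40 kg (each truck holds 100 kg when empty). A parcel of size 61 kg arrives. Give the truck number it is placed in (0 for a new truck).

No truck has ≥ 61 kg free, so a new truck is opened.

0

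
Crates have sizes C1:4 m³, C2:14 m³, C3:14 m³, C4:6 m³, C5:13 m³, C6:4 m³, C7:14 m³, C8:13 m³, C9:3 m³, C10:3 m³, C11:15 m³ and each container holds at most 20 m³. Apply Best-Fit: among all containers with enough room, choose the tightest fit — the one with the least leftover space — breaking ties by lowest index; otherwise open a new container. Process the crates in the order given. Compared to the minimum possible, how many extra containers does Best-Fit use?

Best-Fit: [4,14] [14,6] [13,4,3] [14,3] [13] [15] → 6 containers.
Total size 103 m³; any packing needs at least ⌈103/20⌉ = 6 containers.
So 6 is already optimal.

0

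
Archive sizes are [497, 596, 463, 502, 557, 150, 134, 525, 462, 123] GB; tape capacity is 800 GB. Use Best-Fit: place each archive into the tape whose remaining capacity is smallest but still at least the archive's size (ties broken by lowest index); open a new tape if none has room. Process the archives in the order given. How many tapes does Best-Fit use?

7

tape 1: place 497 GB, 303 GB left
tape 2: place 596 GB, 204 GB left
tape 3: place 463 GB, 337 GB left
tape 4: place 502 GB, 298 GB left
tape 5: place 557 GB, 243 GB left
tape 2: place 150 GB, 54 GB left
tape 5: place 134 GB, 109 GB left
tape 6: place 525 GB, 275 GB left
tape 7: place 462 GB, 338 GB left
tape 6: place 123 GB, 152 GB left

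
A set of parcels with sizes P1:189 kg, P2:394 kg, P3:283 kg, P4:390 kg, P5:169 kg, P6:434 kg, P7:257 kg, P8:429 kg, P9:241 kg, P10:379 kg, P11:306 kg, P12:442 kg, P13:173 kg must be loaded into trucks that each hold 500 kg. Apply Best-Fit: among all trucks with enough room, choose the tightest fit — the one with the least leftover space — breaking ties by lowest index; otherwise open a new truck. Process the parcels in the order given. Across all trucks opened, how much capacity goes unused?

Put P1 (189 kg) in truck 1; 311 kg remain.
Put P2 (394 kg) in truck 2; 106 kg remain.
Put P3 (283 kg) in truck 1; 28 kg remain.
Put P4 (390 kg) in truck 3; 110 kg remain.
Put P5 (169 kg) in truck 4; 331 kg remain.
Put P6 (434 kg) in truck 5; 66 kg remain.
Put P7 (257 kg) in truck 4; 74 kg remain.
Put P8 (429 kg) in truck 6; 71 kg remain.
Put P9 (241 kg) in truck 7; 259 kg remain.
Put P10 (379 kg) in truck 8; 121 kg remain.
Put P11 (306 kg) in truck 9; 194 kg remain.
Put P12 (442 kg) in truck 10; 58 kg remain.
Put P13 (173 kg) in truck 9; 21 kg remain.
10 trucks × 500 kg = 5000 kg; used 4086 kg; unused 914 kg.

914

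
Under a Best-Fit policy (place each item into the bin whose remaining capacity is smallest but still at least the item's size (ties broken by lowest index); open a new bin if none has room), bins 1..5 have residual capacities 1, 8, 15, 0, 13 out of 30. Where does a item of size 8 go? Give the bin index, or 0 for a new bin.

2

Bins with room: bin 2 (8), bin 3 (15), bin 5 (13).
Tightest fit is bin 2 with 8 free.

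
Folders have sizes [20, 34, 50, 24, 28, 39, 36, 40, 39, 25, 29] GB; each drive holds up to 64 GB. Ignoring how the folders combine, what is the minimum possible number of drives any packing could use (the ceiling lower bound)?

6

Total size = 20 + 34 + 50 + 24 + 28 + 39 + 36 + 40 + 39 + 25 + 29 = 364 GB.
⌈364 / 64⌉ = 6.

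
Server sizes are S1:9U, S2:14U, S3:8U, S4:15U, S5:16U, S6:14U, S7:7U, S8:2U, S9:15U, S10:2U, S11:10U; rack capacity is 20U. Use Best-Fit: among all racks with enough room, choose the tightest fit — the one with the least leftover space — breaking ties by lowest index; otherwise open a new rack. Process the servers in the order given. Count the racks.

7 racks

Put S1 (9U) in rack 1; 11U remain.
Put S2 (14U) in rack 2; 6U remain.
Put S3 (8U) in rack 1; 3U remain.
Put S4 (15U) in rack 3; 5U remain.
Put S5 (16U) in rack 4; 4U remain.
Put S6 (14U) in rack 5; 6U remain.
Put S7 (7U) in rack 6; 13U remain.
Put S8 (2U) in rack 1; 1U remain.
Put S9 (15U) in rack 7; 5U remain.
Put S10 (2U) in rack 4; 2U remain.
Put S11 (10U) in rack 6; 3U remain.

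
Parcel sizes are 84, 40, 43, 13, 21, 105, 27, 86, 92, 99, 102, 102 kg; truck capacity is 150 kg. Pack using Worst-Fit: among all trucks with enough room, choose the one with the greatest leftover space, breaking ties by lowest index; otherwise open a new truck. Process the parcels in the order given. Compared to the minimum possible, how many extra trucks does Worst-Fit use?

1

Worst-Fit: [84,40] [43,13,21,27] [105] [86] [92] [99] [102] [102] → 8 trucks.
7 parcels exceed 75 kg (half the capacity), and no two of those can share a truck, so at least 7 trucks are needed.
An optimal packing achieves that bound: [105,43] [102,40] [102,27,21] [99,13] [92] [86] [84] → 7 trucks.
Excess: 8 − 7 = 1.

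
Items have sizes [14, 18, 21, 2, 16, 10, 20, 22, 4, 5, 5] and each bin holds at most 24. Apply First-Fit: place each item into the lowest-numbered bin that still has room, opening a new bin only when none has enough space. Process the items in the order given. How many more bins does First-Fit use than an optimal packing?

1

First-Fit: [14,2,4] [18,5] [21] [16,5] [10] [20] [22] → 7 bins.
Total size 137; any packing needs at least ⌈137/24⌉ = 6 bins.
An optimal packing achieves that bound: [22,2] [21] [20,4] [18,5] [16,5] [14,10] → 6 bins.
Excess: 7 − 6 = 1.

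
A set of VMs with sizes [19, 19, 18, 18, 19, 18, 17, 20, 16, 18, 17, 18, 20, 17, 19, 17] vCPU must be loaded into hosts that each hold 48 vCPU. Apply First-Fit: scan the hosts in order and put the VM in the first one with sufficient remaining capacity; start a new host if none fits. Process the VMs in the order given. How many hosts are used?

8

host 1: place 19 vCPU, 29 vCPU left
host 1: place 19 vCPU, 10 vCPU left
host 2: place 18 vCPU, 30 vCPU left
host 2: place 18 vCPU, 12 vCPU left
host 3: place 19 vCPU, 29 vCPU left
host 3: place 18 vCPU, 11 vCPU left
host 4: place 17 vCPU, 31 vCPU left
host 4: place 20 vCPU, 11 vCPU left
host 5: place 16 vCPU, 32 vCPU left
host 5: place 18 vCPU, 14 vCPU left
host 6: place 17 vCPU, 31 vCPU left
host 6: place 18 vCPU, 13 vCPU left
host 7: place 20 vCPU, 28 vCPU left
host 7: place 17 vCPU, 11 vCPU left
host 8: place 19 vCPU, 29 vCPU left
host 8: place 17 vCPU, 12 vCPU left
Final hosts: [19,19] [18,18] [19,18] [17,20] [16,18] [17,18] [20,17] [19,17].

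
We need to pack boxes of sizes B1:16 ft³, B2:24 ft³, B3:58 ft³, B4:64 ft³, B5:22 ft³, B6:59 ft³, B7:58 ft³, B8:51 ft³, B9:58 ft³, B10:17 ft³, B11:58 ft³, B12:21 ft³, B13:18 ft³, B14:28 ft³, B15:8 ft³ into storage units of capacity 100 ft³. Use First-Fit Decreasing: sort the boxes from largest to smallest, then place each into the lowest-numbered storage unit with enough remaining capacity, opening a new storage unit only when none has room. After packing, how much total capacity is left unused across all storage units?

Sorted descending: 64, 59, 58, 58, 58, 58, 51, 28, 24, 22, 21, 18, 17, 16, 8.
64 ft³ → storage unit 1 (remaining 36 ft³)
59 ft³ → storage unit 2 (remaining 41 ft³)
58 ft³ → storage unit 3 (remaining 42 ft³)
58 ft³ → storage unit 4 (remaining 42 ft³)
58 ft³ → storage unit 5 (remaining 42 ft³)
58 ft³ → storage unit 6 (remaining 42 ft³)
51 ft³ → storage unit 7 (remaining 49 ft³)
28 ft³ → storage unit 1 (remaining 8 ft³)
24 ft³ → storage unit 2 (remaining 17 ft³)
22 ft³ → storage unit 3 (remaining 20 ft³)
21 ft³ → storage unit 4 (remaining 21 ft³)
18 ft³ → storage unit 3 (remaining 2 ft³)
17 ft³ → storage unit 2 (remaining 0 ft³)
16 ft³ → storage unit 4 (remaining 5 ft³)
8 ft³ → storage unit 1 (remaining 0 ft³)
7 storage units × 100 ft³ = 700 ft³; used 560 ft³; unused 140 ft³.

140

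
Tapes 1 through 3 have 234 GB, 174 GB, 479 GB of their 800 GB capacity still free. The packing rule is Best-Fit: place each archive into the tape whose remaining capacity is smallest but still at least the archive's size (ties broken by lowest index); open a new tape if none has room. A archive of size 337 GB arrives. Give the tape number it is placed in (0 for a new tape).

Tapes with room: tape 3 (479 GB).
Tightest fit is tape 3 with 479 GB free.

3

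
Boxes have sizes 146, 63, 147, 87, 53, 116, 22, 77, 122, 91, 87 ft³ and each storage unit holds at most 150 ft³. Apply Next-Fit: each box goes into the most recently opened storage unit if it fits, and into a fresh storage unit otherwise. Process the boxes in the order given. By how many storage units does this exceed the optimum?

1

Next-Fit: [146] [63] [147] [87,53] [116,22] [77] [122] [91] [87] → 9 storage units.
8 boxes exceed 75 ft³ (half the capacity), and no two of those can share a storage unit, so at least 8 storage units are needed.
An optimal packing achieves that bound: [147] [146] [122,22] [116] [91,53] [87,63] [87] [77] → 8 storage units.
Excess: 9 − 8 = 1.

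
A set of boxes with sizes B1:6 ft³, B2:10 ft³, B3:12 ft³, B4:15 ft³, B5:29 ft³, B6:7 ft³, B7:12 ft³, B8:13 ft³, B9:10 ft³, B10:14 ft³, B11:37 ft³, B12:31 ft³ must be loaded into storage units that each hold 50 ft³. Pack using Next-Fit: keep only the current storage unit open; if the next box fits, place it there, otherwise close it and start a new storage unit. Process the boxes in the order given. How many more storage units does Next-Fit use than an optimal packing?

1

Next-Fit: [6,10,12,15] [29,7,12] [13,10,14] [37] [31] → 5 storage units.
Total size 196 ft³; any packing needs at least ⌈196/50⌉ = 4 storage units.
An optimal packing achieves that bound: [37,13] [31,15] [29,14,7] [12,12,10,10,6] → 4 storage units.
Excess: 5 − 4 = 1.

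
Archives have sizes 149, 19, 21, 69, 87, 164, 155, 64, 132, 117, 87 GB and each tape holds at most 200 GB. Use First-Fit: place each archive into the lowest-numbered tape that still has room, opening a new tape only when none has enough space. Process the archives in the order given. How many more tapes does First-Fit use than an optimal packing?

First-Fit: [149,19,21] [69,87] [164] [155] [64,132] [117] [87] → 7 tapes.
Total size 1064 GB; any packing needs at least ⌈1064/200⌉ = 6 tapes.
An optimal packing achieves that bound: [164,21] [155,19] [149] [132,64] [117,69] [87,87] → 6 tapes.
Excess: 7 − 6 = 1.

1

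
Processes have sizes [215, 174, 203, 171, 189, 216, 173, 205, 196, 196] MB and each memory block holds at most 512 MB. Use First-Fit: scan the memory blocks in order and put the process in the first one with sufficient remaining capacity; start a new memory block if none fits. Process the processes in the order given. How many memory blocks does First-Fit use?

memory block 1: place 215 MB, 297 MB left
memory block 1: place 174 MB, 123 MB left
memory block 2: place 203 MB, 309 MB left
memory block 2: place 171 MB, 138 MB left
memory block 3: place 189 MB, 323 MB left
memory block 3: place 216 MB, 107 MB left
memory block 4: place 173 MB, 339 MB left
memory block 4: place 205 MB, 134 MB left
memory block 5: place 196 MB, 316 MB left
memory block 5: place 196 MB, 120 MB left
Final memory blocks: [215,174] [203,171] [189,216] [173,205] [196,196].

5 memory blocks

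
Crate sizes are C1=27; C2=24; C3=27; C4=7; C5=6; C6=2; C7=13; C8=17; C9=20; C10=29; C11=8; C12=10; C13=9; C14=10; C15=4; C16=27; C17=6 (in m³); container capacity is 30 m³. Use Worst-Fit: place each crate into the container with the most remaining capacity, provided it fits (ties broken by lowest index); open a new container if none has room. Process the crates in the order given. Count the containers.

9 containers

Put C1 (27 m³) in container 1; 3 m³ remain.
Put C2 (24 m³) in container 2; 6 m³ remain.
Put C3 (27 m³) in container 3; 3 m³ remain.
Put C4 (7 m³) in container 4; 23 m³ remain.
Put C5 (6 m³) in container 4; 17 m³ remain.
Put C6 (2 m³) in container 4; 15 m³ remain.
Put C7 (13 m³) in container 4; 2 m³ remain.
Put C8 (17 m³) in container 5; 13 m³ remain.
Put C9 (20 m³) in container 6; 10 m³ remain.
Put C10 (29 m³) in container 7; 1 m³ remain.
Put C11 (8 m³) in container 5; 5 m³ remain.
Put C12 (10 m³) in container 6; 0 m³ remain.
Put C13 (9 m³) in container 8; 21 m³ remain.
Put C14 (10 m³) in container 8; 11 m³ remain.
Put C15 (4 m³) in container 8; 7 m³ remain.
Put C16 (27 m³) in container 9; 3 m³ remain.
Put C17 (6 m³) in container 8; 1 m³ remain.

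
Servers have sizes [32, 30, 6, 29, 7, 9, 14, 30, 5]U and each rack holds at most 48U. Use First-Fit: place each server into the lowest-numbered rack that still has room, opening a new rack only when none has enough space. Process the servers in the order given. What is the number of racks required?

32U → rack 1 (remaining 16U)
30U → rack 2 (remaining 18U)
6U → rack 1 (remaining 10U)
29U → rack 3 (remaining 19U)
7U → rack 1 (remaining 3U)
9U → rack 2 (remaining 9U)
14U → rack 3 (remaining 5U)
30U → rack 4 (remaining 18U)
5U → rack 2 (remaining 4U)
Final racks: [32,6,7] [30,9,5] [29,14] [30].

4 racks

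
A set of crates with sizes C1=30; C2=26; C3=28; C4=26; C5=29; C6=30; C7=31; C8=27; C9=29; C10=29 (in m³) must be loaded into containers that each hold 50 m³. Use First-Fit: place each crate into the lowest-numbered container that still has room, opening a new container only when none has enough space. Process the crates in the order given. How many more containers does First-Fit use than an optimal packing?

First-Fit: [30] [26] [28] [26] [29] [30] [31] [27] [29] [29] → 10 containers.
10 crates exceed 25 m³ (half the capacity), and no two of those can share a container, so at least 10 containers are needed.
So 10 is already optimal.

0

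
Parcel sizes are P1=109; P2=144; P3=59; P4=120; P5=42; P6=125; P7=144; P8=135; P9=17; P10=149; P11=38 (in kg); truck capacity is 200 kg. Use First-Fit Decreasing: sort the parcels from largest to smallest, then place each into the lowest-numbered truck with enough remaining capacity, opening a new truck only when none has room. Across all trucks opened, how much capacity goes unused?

318

Sorted descending: 149, 144, 144, 135, 125, 120, 109, 59, 42, 38, 17.
149 kg → truck 1 (remaining 51 kg)
144 kg → truck 2 (remaining 56 kg)
144 kg → truck 3 (remaining 56 kg)
135 kg → truck 4 (remaining 65 kg)
125 kg → truck 5 (remaining 75 kg)
120 kg → truck 6 (remaining 80 kg)
109 kg → truck 7 (remaining 91 kg)
59 kg → truck 4 (remaining 6 kg)
42 kg → truck 1 (remaining 9 kg)
38 kg → truck 2 (remaining 18 kg)
17 kg → truck 2 (remaining 1 kg)
7 trucks × 200 kg = 1400 kg; used 1082 kg; unused 318 kg.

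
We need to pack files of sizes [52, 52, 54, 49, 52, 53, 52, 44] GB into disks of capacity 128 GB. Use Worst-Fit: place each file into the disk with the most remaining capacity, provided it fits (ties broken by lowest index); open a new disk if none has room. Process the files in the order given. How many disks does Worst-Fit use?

52 GB → disk 1 (remaining 76 GB)
52 GB → disk 1 (remaining 24 GB)
54 GB → disk 2 (remaining 74 GB)
49 GB → disk 2 (remaining 25 GB)
52 GB → disk 3 (remaining 76 GB)
53 GB → disk 3 (remaining 23 GB)
52 GB → disk 4 (remaining 76 GB)
44 GB → disk 4 (remaining 32 GB)
Final disks: [52,52] [54,49] [52,53] [52,44].

4 disks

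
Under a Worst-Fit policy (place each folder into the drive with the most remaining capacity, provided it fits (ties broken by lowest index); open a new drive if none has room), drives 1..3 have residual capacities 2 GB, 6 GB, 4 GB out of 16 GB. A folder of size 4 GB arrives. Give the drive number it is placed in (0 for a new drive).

2

Drives with room: drive 2 (6 GB), drive 3 (4 GB).
Most room is drive 2 with 6 GB free.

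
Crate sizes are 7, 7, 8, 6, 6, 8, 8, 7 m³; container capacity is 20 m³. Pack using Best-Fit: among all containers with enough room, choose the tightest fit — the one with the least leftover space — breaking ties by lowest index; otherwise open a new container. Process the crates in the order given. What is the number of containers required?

7 m³ → container 1 (remaining 13 m³)
7 m³ → container 1 (remaining 6 m³)
8 m³ → container 2 (remaining 12 m³)
6 m³ → container 1 (remaining 0 m³)
6 m³ → container 2 (remaining 6 m³)
8 m³ → container 3 (remaining 12 m³)
8 m³ → container 3 (remaining 4 m³)
7 m³ → container 4 (remaining 13 m³)
Final containers: [7,7,6] [8,6] [8,8] [7].

4 containers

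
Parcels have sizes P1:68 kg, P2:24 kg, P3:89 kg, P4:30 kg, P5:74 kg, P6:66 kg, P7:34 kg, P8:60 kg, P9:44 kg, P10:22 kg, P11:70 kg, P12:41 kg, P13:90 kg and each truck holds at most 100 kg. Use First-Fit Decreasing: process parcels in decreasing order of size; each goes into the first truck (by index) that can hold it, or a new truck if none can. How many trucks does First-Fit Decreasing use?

8 trucks

Sorted descending: 90, 89, 74, 70, 68, 66, 60, 44, 41, 34, 30, 24, 22.
Put 90 kg in truck 1; 10 kg remain.
Put 89 kg in truck 2; 11 kg remain.
Put 74 kg in truck 3; 26 kg remain.
Put 70 kg in truck 4; 30 kg remain.
Put 68 kg in truck 5; 32 kg remain.
Put 66 kg in truck 6; 34 kg remain.
Put 60 kg in truck 7; 40 kg remain.
Put 44 kg in truck 8; 56 kg remain.
Put 41 kg in truck 8; 15 kg remain.
Put 34 kg in truck 6; 0 kg remain.
Put 30 kg in truck 4; 0 kg remain.
Put 24 kg in truck 3; 2 kg remain.
Put 22 kg in truck 5; 10 kg remain.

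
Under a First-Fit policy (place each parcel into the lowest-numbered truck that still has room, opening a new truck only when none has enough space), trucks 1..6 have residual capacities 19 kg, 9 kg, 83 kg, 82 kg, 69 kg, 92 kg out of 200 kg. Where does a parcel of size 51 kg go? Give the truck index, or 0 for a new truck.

3

Trucks with room: truck 3 (83 kg), truck 4 (82 kg), truck 5 (69 kg), truck 6 (92 kg).
The first with room is truck 3.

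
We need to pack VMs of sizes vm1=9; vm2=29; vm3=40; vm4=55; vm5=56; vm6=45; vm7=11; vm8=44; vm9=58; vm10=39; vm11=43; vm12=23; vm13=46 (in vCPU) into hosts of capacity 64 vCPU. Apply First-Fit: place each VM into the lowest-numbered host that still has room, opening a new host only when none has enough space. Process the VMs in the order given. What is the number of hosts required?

host 1: place vm1 (9 vCPU), 55 vCPU left
host 1: place vm2 (29 vCPU), 26 vCPU left
host 2: place vm3 (40 vCPU), 24 vCPU left
host 3: place vm4 (55 vCPU), 9 vCPU left
host 4: place vm5 (56 vCPU), 8 vCPU left
host 5: place vm6 (45 vCPU), 19 vCPU left
host 1: place vm7 (11 vCPU), 15 vCPU left
host 6: place vm8 (44 vCPU), 20 vCPU left
host 7: place vm9 (58 vCPU), 6 vCPU left
host 8: place vm10 (39 vCPU), 25 vCPU left
host 9: place vm11 (43 vCPU), 21 vCPU left
host 2: place vm12 (23 vCPU), 1 vCPU left
host 10: place vm13 (46 vCPU), 18 vCPU left

10 hosts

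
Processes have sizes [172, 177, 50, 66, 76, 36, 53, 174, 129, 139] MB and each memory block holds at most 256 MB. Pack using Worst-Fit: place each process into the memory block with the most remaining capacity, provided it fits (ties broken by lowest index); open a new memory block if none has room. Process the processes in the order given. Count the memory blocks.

6 memory blocks

memory block 1: place 172 MB, 84 MB left
memory block 2: place 177 MB, 79 MB left
memory block 1: place 50 MB, 34 MB left
memory block 2: place 66 MB, 13 MB left
memory block 3: place 76 MB, 180 MB left
memory block 3: place 36 MB, 144 MB left
memory block 3: place 53 MB, 91 MB left
memory block 4: place 174 MB, 82 MB left
memory block 5: place 129 MB, 127 MB left
memory block 6: place 139 MB, 117 MB left
Final memory blocks: [172,50] [177,66] [76,36,53] [174] [129] [139].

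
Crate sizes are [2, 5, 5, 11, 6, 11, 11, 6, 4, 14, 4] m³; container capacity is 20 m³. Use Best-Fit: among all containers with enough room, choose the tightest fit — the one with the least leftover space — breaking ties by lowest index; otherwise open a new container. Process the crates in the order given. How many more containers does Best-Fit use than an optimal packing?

Best-Fit: [2,5,5,6] [11,6] [11,4,4] [11] [14] → 5 containers.
Total size 79 m³; any packing needs at least ⌈79/20⌉ = 4 containers.
An optimal packing achieves that bound: [14,6] [11,6,2] [11,5,4] [11,5,4] → 4 containers.
Excess: 5 − 4 = 1.

1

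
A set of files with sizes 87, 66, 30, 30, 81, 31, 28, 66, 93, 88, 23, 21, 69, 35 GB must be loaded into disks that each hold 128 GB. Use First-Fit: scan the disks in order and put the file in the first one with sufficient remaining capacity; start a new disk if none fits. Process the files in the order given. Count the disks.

Put 87 GB in disk 1; 41 GB remain.
Put 66 GB in disk 2; 62 GB remain.
Put 30 GB in disk 1; 11 GB remain.
Put 30 GB in disk 2; 32 GB remain.
Put 81 GB in disk 3; 47 GB remain.
Put 31 GB in disk 2; 1 GB remain.
Put 28 GB in disk 3; 19 GB remain.
Put 66 GB in disk 4; 62 GB remain.
Put 93 GB in disk 5; 35 GB remain.
Put 88 GB in disk 6; 40 GB remain.
Put 23 GB in disk 4; 39 GB remain.
Put 21 GB in disk 4; 18 GB remain.
Put 69 GB in disk 7; 59 GB remain.
Put 35 GB in disk 5; 0 GB remain.

7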